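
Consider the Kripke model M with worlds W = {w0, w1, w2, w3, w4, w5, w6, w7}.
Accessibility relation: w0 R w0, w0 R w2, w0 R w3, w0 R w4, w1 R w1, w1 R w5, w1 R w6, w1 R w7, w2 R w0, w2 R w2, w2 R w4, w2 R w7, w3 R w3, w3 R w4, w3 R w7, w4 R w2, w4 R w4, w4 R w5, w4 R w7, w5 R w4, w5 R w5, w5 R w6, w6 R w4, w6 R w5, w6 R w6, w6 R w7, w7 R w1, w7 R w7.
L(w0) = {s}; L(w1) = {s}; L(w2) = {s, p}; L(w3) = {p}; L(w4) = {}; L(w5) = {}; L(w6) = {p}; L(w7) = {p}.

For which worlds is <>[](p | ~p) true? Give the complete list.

w0, w1, w2, w3, w4, w5, w6, w7

Let φ = <>[](p | ~p). Evaluate φ at each world:
  w0 (successors {w0, w2, w3, w4}): φ is true.
  w1 (successors {w1, w5, w6, w7}): φ is true.
  w2 (successors {w0, w2, w4, w7}): φ is true.
  w3 (successors {w3, w4, w7}): φ is true.
  w4 (successors {w2, w4, w5, w7}): φ is true.
  w5 (successors {w4, w5, w6}): φ is true.
  w6 (successors {w4, w5, w6, w7}): φ is true.
  w7 (successors {w1, w7}): φ is true.
For instance, at w7:
  At w7: <>[](p | ~p) requires [](p | ~p) at some successor in {w1, w7}.
    [](p | ~p) holds at w1, so <>[](p | ~p) is true at w7.
      At w1: [](p | ~p) requires p | ~p at every successor {w1, w5, w6, w7}.
        At w1: p | ~p is true.
        At w5: p | ~p is true.
        At w6: p | ~p is true.
        At w7: p | ~p is true.
      So [](p | ~p) is true at w1.
Satisfying worlds: {w0, w1, w2, w3, w4, w5, w6, w7}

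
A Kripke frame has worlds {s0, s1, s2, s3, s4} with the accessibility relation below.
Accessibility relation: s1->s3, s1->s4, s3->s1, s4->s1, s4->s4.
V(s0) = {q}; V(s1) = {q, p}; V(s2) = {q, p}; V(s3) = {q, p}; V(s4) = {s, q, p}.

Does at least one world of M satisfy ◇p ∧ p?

Let φ = ◇p ∧ p. Evaluate φ at each world:
  s0 (successors ∅): φ is false.
  s1 (successors {s3, s4}): φ is true.
  s2 (successors ∅): φ is false.
  s3 (successors {s1}): φ is true.
  s4 (successors {s1, s4}): φ is true.
Detail at s1 (witness):
  At s1: ◇p is true, p is true, so ◇p ∧ p is true.
    At s1: ◇p requires p at some successor in {s3, s4}.
      p holds at s3, so ◇p is true at s1.

Yes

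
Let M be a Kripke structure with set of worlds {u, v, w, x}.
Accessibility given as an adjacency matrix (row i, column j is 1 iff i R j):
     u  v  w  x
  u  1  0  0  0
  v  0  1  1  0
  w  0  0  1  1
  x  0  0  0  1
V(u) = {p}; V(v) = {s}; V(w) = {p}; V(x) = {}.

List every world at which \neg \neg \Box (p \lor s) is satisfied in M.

u, v

Let φ = \neg \neg \Box (p \lor s). Evaluate φ at each world:
  u (successors {u}): φ is true.
  v (successors {v, w}): φ is true.
  w (successors {w, x}): φ is false.
  x (successors {x}): φ is false.
For instance, at w:
  At w: \neg \Box (p \lor s) is true, so \neg \neg \Box (p \lor s) is false.
    At w: \Box (p \lor s) is false, so \neg \Box (p \lor s) is true.
      At w: \Box (p \lor s) requires p \lor s at every successor {w, x}.
        p \lor s fails at x, so \Box (p \lor s) is false at w.
Satisfying worlds: {u, v}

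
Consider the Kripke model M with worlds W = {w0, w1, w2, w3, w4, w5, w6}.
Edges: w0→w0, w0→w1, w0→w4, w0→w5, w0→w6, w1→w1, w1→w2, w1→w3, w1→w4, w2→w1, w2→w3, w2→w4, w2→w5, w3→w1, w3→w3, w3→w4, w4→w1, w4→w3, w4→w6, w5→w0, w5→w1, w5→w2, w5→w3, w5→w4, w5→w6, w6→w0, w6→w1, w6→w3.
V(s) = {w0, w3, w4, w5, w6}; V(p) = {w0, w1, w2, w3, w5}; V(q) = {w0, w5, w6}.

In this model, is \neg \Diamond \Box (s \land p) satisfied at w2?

At w2: \Diamond \Box (s \land p) is false, so \neg \Diamond \Box (s \land p) is true.
  At w2: \Diamond \Box (s \land p) requires \Box (s \land p) at some successor in {w1, w3, w4, w5}.
    At w1: \Box (s \land p) is false.
    At w3: \Box (s \land p) is false.
    At w4: \Box (s \land p) is false.
    At w5: \Box (s \land p) is false.
  So \Diamond \Box (s \land p) is false at w2.

Yes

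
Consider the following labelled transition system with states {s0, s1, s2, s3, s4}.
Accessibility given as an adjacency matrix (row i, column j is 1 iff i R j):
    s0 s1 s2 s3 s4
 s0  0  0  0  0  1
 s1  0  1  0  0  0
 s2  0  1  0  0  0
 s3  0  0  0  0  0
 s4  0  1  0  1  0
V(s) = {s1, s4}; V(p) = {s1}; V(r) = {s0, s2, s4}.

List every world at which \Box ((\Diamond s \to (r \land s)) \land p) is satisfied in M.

Let φ = \Box ((\Diamond s \to (r \land s)) \land p). Evaluate φ at each world:
  s0 (successors {s4}): φ is false.
  s1 (successors {s1}): φ is false.
  s2 (successors {s1}): φ is false.
  s3 (successors ∅): φ is true.
  s4 (successors {s1, s3}): φ is false.
For instance, at s0:
  At s0: \Box ((\Diamond s \to (r \land s)) \land p) requires (\Diamond s \to (r \land s)) \land p at every successor {s4}.
    (\Diamond s \to (r \land s)) \land p fails at s4, so \Box ((\Diamond s \to (r \land s)) \land p) is false at s0.
      At s4: \Diamond s \to (r \land s) is true, p is false, so (\Diamond s \to (r \land s)) \land p is false.
Satisfying worlds: {s3}

s3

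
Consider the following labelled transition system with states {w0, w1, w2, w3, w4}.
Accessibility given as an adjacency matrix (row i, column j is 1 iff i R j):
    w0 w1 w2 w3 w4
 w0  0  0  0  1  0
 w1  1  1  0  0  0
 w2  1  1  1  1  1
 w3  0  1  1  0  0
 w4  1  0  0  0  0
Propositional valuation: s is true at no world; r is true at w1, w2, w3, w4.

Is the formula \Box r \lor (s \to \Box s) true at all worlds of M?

Yes

Let φ = \Box r \lor (s \to \Box s). Evaluate φ at each world:
  w0 (successors {w3}): φ is true.
  w1 (successors {w0, w1}): φ is true.
  w2 (successors {w0, w1, w2, w3, w4}): φ is true.
  w3 (successors {w1, w2}): φ is true.
  w4 (successors {w0}): φ is true.
For instance, at w3:
  At w3: \Box r is true, s \to \Box s is true, so \Box r \lor (s \to \Box s) is true.
    At w3: \Box r requires r at every successor {w1, w2}.
      At w1: r is true.
      At w2: r is true.
    So \Box r is true at w3.
    At w3: s is false, \Box s is false, so s \to \Box s is true.
      At w3: \Box s requires s at every successor {w1, w2}.
        s fails at w1, so \Box s is false at w3.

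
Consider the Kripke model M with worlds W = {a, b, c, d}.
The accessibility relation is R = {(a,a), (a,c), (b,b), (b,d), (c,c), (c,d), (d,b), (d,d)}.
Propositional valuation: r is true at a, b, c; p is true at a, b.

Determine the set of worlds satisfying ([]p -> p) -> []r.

Let φ = ([]p -> p) -> []r. Evaluate φ at each world:
  a (successors {a, c}): φ is true.
  b (successors {b, d}): φ is false.
  c (successors {c, d}): φ is false.
  d (successors {b, d}): φ is false.
For instance, at d:
  At d: []p -> p is true, []r is false, so ([]p -> p) -> []r is false.
    At d: []p is false, p is false, so []p -> p is true.
      At d: []p requires p at every successor {b, d}.
        p fails at d, so []p is false at d.
    At d: []r requires r at every successor {b, d}.
      r fails at d, so []r is false at d.
Satisfying worlds: {a}

a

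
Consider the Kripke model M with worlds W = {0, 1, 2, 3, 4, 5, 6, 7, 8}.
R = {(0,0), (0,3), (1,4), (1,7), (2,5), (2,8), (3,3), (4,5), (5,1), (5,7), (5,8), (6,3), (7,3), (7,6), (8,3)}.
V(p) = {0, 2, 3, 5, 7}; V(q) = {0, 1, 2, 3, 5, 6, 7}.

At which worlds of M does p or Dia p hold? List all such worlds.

0, 1, 2, 3, 4, 5, 6, 7, 8

Let φ = p or Dia p. Evaluate φ at each world:
  0 (successors {0, 3}): φ is true.
  1 (successors {4, 7}): φ is true.
  2 (successors {5, 8}): φ is true.
  3 (successors {3}): φ is true.
  4 (successors {5}): φ is true.
  5 (successors {1, 7, 8}): φ is true.
  6 (successors {3}): φ is true.
  7 (successors {3, 6}): φ is true.
  8 (successors {3}): φ is true.
For instance, at 6:
  At 6: p is false, Dia p is true, so p or Dia p is true.
    At 6: Dia p requires p at some successor in {3}.
      p holds at 3, so Dia p is true at 6.
Satisfying worlds: {0, 1, 2, 3, 4, 5, 6, 7, 8}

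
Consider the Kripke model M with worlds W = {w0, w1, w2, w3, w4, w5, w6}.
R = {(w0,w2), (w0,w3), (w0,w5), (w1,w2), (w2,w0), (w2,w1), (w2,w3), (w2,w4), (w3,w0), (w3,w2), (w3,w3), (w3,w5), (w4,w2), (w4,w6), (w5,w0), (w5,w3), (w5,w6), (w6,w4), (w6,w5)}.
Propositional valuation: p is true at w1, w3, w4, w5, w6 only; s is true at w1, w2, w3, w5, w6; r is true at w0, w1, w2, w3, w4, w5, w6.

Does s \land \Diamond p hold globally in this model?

Let φ = s \land \Diamond p. Evaluate φ at each world:
  w0 (successors {w2, w3, w5}): φ is false.
  w1 (successors {w2}): φ is false.
  w2 (successors {w0, w1, w3, w4}): φ is true.
  w3 (successors {w0, w2, w3, w5}): φ is true.
  w4 (successors {w2, w6}): φ is false.
  w5 (successors {w0, w3, w6}): φ is true.
  w6 (successors {w4, w5}): φ is true.
Detail at w0 (counterexample):
  At w0: s is false, \Diamond p is true, so s \land \Diamond p is false.
    At w0: \Diamond p requires p at some successor in {w2, w3, w5}.
      p holds at w3, so \Diamond p is true at w0.

No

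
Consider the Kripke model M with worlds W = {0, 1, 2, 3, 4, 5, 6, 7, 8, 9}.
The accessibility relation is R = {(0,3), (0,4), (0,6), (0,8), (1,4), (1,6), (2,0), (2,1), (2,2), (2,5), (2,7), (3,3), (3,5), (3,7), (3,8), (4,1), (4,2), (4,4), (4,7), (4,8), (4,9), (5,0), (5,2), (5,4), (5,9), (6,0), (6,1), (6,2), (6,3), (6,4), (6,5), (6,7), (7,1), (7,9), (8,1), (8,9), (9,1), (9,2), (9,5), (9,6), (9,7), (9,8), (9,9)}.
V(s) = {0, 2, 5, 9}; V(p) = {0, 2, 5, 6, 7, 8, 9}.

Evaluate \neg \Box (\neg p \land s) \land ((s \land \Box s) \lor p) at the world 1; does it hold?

Recall that \Box ψ holds at a world iff ψ holds at every accessible world, and \Diamond ψ holds iff ψ holds at some accessible world.
At 1: \neg \Box (\neg p \land s) is true, (s \land \Box s) \lor p is false, so \neg \Box (\neg p \land s) \land ((s \land \Box s) \lor p) is false.
  At 1: \Box (\neg p \land s) is false, so \neg \Box (\neg p \land s) is true.
    At 1: \Box (\neg p \land s) requires \neg p \land s at every successor {4, 6}.
      \neg p \land s fails at 4, so \Box (\neg p \land s) is false at 1.
  At 1: s \land \Box s is false, p is false, so (s \land \Box s) \lor p is false.
    At 1: s is false, \Box s is false, so s \land \Box s is false.
      At 1: \Box s requires s at every successor {4, 6}.
        s fails at 4, so \Box s is false at 1.

No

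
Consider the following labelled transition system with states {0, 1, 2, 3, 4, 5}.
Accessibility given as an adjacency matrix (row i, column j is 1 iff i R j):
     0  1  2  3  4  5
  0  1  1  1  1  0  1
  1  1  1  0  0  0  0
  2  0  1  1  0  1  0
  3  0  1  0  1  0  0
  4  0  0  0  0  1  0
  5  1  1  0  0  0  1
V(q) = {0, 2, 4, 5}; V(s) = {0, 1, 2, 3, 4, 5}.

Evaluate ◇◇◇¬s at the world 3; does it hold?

Recall that ◇ψ holds at a world iff ψ holds at some accessible world.
At 3: ◇◇◇¬s requires ◇◇¬s at some successor in {1, 3}.
  At 1: ◇◇¬s is false.
  At 3: ◇◇¬s is false.
So ◇◇◇¬s is false at 3.

No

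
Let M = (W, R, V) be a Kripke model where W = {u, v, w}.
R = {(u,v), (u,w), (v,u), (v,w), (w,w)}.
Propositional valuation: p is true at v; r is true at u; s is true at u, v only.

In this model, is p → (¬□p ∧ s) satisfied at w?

Yes

At w: p is false, ¬□p ∧ s is false, so p → (¬□p ∧ s) is true.
  At w: ¬□p is true, s is false, so ¬□p ∧ s is false.
    At w: □p is false, so ¬□p is true.
      At w: □p requires p at every successor {w}.
        p fails at w, so □p is false at w.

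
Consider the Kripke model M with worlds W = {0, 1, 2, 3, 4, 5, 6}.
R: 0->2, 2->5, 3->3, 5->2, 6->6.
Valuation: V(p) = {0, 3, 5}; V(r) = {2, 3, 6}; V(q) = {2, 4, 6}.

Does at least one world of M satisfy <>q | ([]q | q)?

Recall that []ψ holds at a world iff ψ holds at every accessible world, and <>ψ holds iff ψ holds at some accessible world.
Let φ = <>q | ([]q | q). Evaluate φ at each world:
  0 (successors {2}): φ is true.
  1 (successors ∅): φ is true.
  2 (successors {5}): φ is true.
  3 (successors {3}): φ is false.
  4 (successors ∅): φ is true.
  5 (successors {2}): φ is true.
  6 (successors {6}): φ is true.
Detail at 0 (witness):
  At 0: <>q is true, []q | q is true, so <>q | ([]q | q) is true.
    At 0: <>q requires q at some successor in {2}.
      q holds at 2, so <>q is true at 0.
    At 0: []q is true, q is false, so []q | q is true.
      At 0: []q requires q at every successor {2}.
        At 2: q is true.
      So []q is true at 0.

Yes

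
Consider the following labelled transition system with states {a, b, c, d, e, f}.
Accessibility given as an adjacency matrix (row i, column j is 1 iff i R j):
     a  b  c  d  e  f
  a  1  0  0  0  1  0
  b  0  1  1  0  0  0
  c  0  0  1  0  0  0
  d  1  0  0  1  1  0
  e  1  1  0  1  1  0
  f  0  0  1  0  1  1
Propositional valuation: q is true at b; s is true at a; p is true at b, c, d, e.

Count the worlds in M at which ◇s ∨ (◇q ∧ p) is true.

4

Recall that ◇ψ holds at a world iff ψ holds at some accessible world.
Let φ = ◇s ∨ (◇q ∧ p). Evaluate φ at each world:
  a (successors {a, e}): φ is true.
  b (successors {b, c}): φ is true.
  c (successors {c}): φ is false.
  d (successors {a, d, e}): φ is true.
  e (successors {a, b, d, e}): φ is true.
  f (successors {c, e, f}): φ is false.
For instance, at d:
  At d: ◇s is true, ◇q ∧ p is false, so ◇s ∨ (◇q ∧ p) is true.
    At d: ◇s requires s at some successor in {a, d, e}.
      s holds at a, so ◇s is true at d.
    At d: ◇q is false, p is true, so ◇q ∧ p is false.
      At d: ◇q requires q at some successor in {a, d, e}.
        At a: q is false.
        At d: q is false.
        At e: q is false.
      So ◇q is false at d.
Satisfying worlds: {a, b, d, e}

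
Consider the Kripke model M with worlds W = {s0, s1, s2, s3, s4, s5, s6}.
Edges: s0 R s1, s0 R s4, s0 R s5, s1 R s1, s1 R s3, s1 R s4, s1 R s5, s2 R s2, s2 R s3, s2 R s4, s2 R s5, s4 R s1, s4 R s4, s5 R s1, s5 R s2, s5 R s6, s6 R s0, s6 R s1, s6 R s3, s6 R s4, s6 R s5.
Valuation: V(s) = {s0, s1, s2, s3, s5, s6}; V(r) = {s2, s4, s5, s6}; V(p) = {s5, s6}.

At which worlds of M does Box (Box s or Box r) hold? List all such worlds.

Let φ = Box (Box s or Box r). Evaluate φ at each world:
  s0 (successors {s1, s4, s5}): φ is false.
  s1 (successors {s1, s3, s4, s5}): φ is false.
  s2 (successors {s2, s3, s4, s5}): φ is false.
  s3 (successors ∅): φ is true.
  s4 (successors {s1, s4}): φ is false.
  s5 (successors {s1, s2, s6}): φ is false.
  s6 (successors {s0, s1, s3, s4, s5}): φ is false.
For instance, at s2:
  At s2: Box (Box s or Box r) requires Box s or Box r at every successor {s2, s3, s4, s5}.
    Box s or Box r fails at s2, so Box (Box s or Box r) is false at s2.
      At s2: Box s is false, Box r is false, so Box s or Box r is false.
Satisfying worlds: {s3}

s3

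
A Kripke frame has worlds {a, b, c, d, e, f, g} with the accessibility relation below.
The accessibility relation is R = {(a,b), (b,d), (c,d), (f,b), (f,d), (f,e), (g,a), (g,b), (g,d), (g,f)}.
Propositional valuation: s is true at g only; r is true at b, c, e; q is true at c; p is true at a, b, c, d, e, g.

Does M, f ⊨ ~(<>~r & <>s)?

At f: <>~r & <>s is false, so ~(<>~r & <>s) is true.
  At f: <>~r is true, <>s is false, so <>~r & <>s is false.
    At f: <>~r requires ~r at some successor in {b, d, e}.
      ~r holds at d, so <>~r is true at f.
    At f: <>s requires s at some successor in {b, d, e}.
      At b: s is false.
      At d: s is false.
      At e: s is false.
    So <>s is false at f.

Yes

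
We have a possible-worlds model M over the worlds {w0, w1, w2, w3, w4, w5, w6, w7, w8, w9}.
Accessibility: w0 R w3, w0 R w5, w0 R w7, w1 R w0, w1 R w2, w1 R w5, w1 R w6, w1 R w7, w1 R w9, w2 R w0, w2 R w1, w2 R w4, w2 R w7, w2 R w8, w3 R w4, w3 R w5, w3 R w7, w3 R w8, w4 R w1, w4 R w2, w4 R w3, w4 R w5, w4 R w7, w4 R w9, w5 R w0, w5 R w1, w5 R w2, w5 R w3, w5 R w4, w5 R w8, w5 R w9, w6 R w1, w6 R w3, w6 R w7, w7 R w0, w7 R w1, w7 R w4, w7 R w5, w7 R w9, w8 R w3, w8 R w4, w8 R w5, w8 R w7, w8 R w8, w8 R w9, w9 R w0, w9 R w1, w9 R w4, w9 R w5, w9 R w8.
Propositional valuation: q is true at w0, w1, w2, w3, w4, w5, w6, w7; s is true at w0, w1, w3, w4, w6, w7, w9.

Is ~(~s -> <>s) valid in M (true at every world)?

Recall that <>ψ holds at a world iff ψ holds at some accessible world.
Let φ = ~(~s -> <>s). Evaluate φ at each world:
  w0 (successors {w3, w5, w7}): φ is false.
  w1 (successors {w0, w2, w5, w6, w7, w9}): φ is false.
  w2 (successors {w0, w1, w4, w7, w8}): φ is false.
  w3 (successors {w4, w5, w7, w8}): φ is false.
  w4 (successors {w1, w2, w3, w5, w7, w9}): φ is false.
  w5 (successors {w0, w1, w2, w3, w4, w8, w9}): φ is false.
  w6 (successors {w1, w3, w7}): φ is false.
  w7 (successors {w0, w1, w4, w5, w9}): φ is false.
  w8 (successors {w3, w4, w5, w7, w8, w9}): φ is false.
  w9 (successors {w0, w1, w4, w5, w8}): φ is false.
Detail at w0 (counterexample):
  At w0: ~s -> <>s is true, so ~(~s -> <>s) is false.
    At w0: ~s is false, <>s is true, so ~s -> <>s is true.
      At w0: <>s requires s at some successor in {w3, w5, w7}.
        s holds at w3, so <>s is true at w0.

No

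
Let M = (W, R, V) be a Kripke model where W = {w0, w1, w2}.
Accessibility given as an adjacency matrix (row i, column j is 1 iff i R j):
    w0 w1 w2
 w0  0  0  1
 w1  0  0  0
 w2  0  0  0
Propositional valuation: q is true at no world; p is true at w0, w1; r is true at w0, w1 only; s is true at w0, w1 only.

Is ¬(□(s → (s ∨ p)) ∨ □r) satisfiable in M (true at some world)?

Recall that □ψ holds at a world iff ψ holds at every accessible world, and ◇ψ holds iff ψ holds at some accessible world.
Let φ = ¬(□(s → (s ∨ p)) ∨ □r). Evaluate φ at each world:
  w0 (successors {w2}): φ is false.
  w1 (successors ∅): φ is false.
  w2 (successors ∅): φ is false.
For instance, at w0:
  At w0: □(s → (s ∨ p)) ∨ □r is true, so ¬(□(s → (s ∨ p)) ∨ □r) is false.
    At w0: □(s → (s ∨ p)) is true, □r is false, so □(s → (s ∨ p)) ∨ □r is true.
      At w0: □(s → (s ∨ p)) requires s → (s ∨ p) at every successor {w2}.
        At w2: s → (s ∨ p) is true.
      So □(s → (s ∨ p)) is true at w0.
      At w0: □r requires r at every successor {w2}.
        r fails at w2, so □r is false at w0.

No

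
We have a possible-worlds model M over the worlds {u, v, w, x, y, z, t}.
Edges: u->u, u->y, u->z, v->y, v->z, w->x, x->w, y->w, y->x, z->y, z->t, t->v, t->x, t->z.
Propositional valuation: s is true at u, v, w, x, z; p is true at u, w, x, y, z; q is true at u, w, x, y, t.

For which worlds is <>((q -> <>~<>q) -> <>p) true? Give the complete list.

Recall that <>ψ holds at a world iff ψ holds at some accessible world.
Let φ = <>((q -> <>~<>q) -> <>p). Evaluate φ at each world:
  u (successors {u, y, z}): φ is true.
  v (successors {y, z}): φ is true.
  w (successors {x}): φ is true.
  x (successors {w}): φ is true.
  y (successors {w, x}): φ is true.
  z (successors {y, t}): φ is true.
  t (successors {v, x, z}): φ is true.
For instance, at u:
  At u: <>((q -> <>~<>q) -> <>p) requires (q -> <>~<>q) -> <>p at some successor in {u, y, z}.
    (q -> <>~<>q) -> <>p holds at u, so <>((q -> <>~<>q) -> <>p) is true at u.
      At u: q -> <>~<>q is false, <>p is true, so (q -> <>~<>q) -> <>p is true.
Satisfying worlds: {u, v, w, x, y, z, t}

u, v, w, x, y, z, t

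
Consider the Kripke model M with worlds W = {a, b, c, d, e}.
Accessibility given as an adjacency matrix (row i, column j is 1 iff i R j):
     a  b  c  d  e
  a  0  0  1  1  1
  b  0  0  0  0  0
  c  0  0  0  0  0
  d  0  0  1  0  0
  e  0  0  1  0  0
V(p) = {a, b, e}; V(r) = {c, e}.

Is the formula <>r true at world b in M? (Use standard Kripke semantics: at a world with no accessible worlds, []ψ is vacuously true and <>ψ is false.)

At b: no accessible worlds, so <>r is false.

No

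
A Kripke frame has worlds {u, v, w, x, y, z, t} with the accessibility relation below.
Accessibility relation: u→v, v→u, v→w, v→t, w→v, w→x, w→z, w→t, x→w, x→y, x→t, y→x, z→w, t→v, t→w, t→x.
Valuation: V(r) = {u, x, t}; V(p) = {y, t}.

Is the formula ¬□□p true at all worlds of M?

Yes

Let φ = ¬□□p. Evaluate φ at each world:
  u (successors {v}): φ is true.
  v (successors {u, w, t}): φ is true.
  w (successors {v, x, z, t}): φ is true.
  x (successors {w, y, t}): φ is true.
  y (successors {x}): φ is true.
  z (successors {w}): φ is true.
  t (successors {v, w, x}): φ is true.
For instance, at y:
  At y: □□p is false, so ¬□□p is true.
    At y: □□p requires □p at every successor {x}.
      □p fails at x, so □□p is false at y.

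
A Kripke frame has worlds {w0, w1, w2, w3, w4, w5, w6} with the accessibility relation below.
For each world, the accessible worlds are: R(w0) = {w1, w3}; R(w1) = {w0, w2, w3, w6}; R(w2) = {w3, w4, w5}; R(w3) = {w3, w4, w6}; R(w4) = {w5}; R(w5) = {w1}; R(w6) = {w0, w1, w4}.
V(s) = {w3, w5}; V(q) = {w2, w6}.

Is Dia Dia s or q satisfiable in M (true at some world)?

Yes

Let φ = Dia Dia s or q. Evaluate φ at each world:
  w0 (successors {w1, w3}): φ is true.
  w1 (successors {w0, w2, w3, w6}): φ is true.
  w2 (successors {w3, w4, w5}): φ is true.
  w3 (successors {w3, w4, w6}): φ is true.
  w4 (successors {w5}): φ is false.
  w5 (successors {w1}): φ is true.
  w6 (successors {w0, w1, w4}): φ is true.
Detail at w0 (witness):
  At w0: Dia Dia s is true, q is false, so Dia Dia s or q is true.
    At w0: Dia Dia s requires Dia s at some successor in {w1, w3}.
      Dia s holds at w1, so Dia Dia s is true at w0.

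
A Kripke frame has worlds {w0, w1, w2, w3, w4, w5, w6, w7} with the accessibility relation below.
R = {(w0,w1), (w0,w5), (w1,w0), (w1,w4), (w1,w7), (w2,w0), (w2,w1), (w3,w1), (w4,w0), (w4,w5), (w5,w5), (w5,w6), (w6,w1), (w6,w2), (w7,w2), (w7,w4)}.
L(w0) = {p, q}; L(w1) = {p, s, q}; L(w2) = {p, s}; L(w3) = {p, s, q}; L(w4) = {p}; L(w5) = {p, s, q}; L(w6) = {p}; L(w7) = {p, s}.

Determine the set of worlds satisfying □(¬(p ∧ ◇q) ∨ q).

w0, w2, w3, w4

Recall that □ψ holds at a world iff ψ holds at every accessible world, and ◇ψ holds iff ψ holds at some accessible world.
Let φ = □(¬(p ∧ ◇q) ∨ q). Evaluate φ at each world:
  w0 (successors {w1, w5}): φ is true.
  w1 (successors {w0, w4, w7}): φ is false.
  w2 (successors {w0, w1}): φ is true.
  w3 (successors {w1}): φ is true.
  w4 (successors {w0, w5}): φ is true.
  w5 (successors {w5, w6}): φ is false.
  w6 (successors {w1, w2}): φ is false.
  w7 (successors {w2, w4}): φ is false.
For instance, at w3:
  At w3: □(¬(p ∧ ◇q) ∨ q) requires ¬(p ∧ ◇q) ∨ q at every successor {w1}.
      At w1: ¬(p ∧ ◇q) is false, q is true, so ¬(p ∧ ◇q) ∨ q is true.
  So □(¬(p ∧ ◇q) ∨ q) is true at w3.
Satisfying worlds: {w0, w2, w3, w4}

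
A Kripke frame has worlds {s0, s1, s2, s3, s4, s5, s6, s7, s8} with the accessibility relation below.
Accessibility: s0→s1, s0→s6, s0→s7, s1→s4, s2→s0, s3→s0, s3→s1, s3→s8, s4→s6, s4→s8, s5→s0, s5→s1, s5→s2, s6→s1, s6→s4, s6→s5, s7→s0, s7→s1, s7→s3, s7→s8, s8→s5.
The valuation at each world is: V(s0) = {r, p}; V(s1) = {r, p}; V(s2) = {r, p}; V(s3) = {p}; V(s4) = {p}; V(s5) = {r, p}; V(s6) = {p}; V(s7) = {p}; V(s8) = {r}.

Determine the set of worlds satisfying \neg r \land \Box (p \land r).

Let φ = \neg r \land \Box (p \land r). Evaluate φ at each world:
  s0 (successors {s1, s6, s7}): φ is false.
  s1 (successors {s4}): φ is false.
  s2 (successors {s0}): φ is false.
  s3 (successors {s0, s1, s8}): φ is false.
  s4 (successors {s6, s8}): φ is false.
  s5 (successors {s0, s1, s2}): φ is false.
  s6 (successors {s1, s4, s5}): φ is false.
  s7 (successors {s0, s1, s3, s8}): φ is false.
  s8 (successors {s5}): φ is false.
For instance, at s5:
  At s5: \neg r is false, \Box (p \land r) is true, so \neg r \land \Box (p \land r) is false.
    At s5: \Box (p \land r) requires p \land r at every successor {s0, s1, s2}.
      At s0: p \land r is true.
      At s1: p \land r is true.
      At s2: p \land r is true.
    So \Box (p \land r) is true at s5.
Satisfying worlds: none.

none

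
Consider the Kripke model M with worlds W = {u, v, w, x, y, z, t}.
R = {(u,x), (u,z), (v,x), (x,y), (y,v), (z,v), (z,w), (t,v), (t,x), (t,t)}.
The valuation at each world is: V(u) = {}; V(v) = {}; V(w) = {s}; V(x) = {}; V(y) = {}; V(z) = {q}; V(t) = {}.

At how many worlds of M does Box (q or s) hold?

1

Recall that Box ψ holds at a world iff ψ holds at every accessible world, and Dia ψ holds iff ψ holds at some accessible world.
Let φ = Box (q or s). Evaluate φ at each world:
  u (successors {x, z}): φ is false.
  v (successors {x}): φ is false.
  w (successors ∅): φ is true.
  x (successors {y}): φ is false.
  y (successors {v}): φ is false.
  z (successors {v, w}): φ is false.
  t (successors {v, x, t}): φ is false.
For instance, at u:
  At u: Box (q or s) requires q or s at every successor {x, z}.
    q or s fails at x, so Box (q or s) is false at u.
Satisfying worlds: {w}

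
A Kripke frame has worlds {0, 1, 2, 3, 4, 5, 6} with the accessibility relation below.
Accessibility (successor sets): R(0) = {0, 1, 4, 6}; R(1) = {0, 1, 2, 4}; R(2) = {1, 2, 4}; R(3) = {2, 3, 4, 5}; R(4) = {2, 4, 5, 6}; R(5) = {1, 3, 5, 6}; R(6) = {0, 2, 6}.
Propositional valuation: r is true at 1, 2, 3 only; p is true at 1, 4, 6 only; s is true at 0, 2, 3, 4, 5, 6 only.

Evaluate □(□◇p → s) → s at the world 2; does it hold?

Yes

Recall that □ψ holds at a world iff ψ holds at every accessible world, and ◇ψ holds iff ψ holds at some accessible world.
At 2: □(□◇p → s) is false, s is true, so □(□◇p → s) → s is true.
  At 2: □(□◇p → s) requires □◇p → s at every successor {1, 2, 4}.
    □◇p → s fails at 1, so □(□◇p → s) is false at 2.
      At 1: □◇p is true, s is false, so □◇p → s is false.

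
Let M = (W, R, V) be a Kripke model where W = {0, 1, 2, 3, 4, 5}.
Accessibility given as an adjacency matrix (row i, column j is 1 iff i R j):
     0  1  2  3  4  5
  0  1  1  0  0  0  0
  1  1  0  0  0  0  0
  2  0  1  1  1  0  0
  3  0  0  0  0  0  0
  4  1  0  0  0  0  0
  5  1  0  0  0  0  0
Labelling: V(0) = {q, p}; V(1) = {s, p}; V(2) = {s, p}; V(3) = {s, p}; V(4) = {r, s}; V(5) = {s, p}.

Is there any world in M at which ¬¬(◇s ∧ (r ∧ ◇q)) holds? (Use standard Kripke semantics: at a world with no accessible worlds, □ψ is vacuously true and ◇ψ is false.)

Let φ = ¬¬(◇s ∧ (r ∧ ◇q)). Evaluate φ at each world:
  0 (successors {0, 1}): φ is false.
  1 (successors {0}): φ is false.
  2 (successors {1, 2, 3}): φ is false.
  3 (successors ∅): φ is false.
  4 (successors {0}): φ is false.
  5 (successors {0}): φ is false.
For instance, at 2:
  At 2: ¬(◇s ∧ (r ∧ ◇q)) is true, so ¬¬(◇s ∧ (r ∧ ◇q)) is false.
    At 2: ◇s ∧ (r ∧ ◇q) is false, so ¬(◇s ∧ (r ∧ ◇q)) is true.
      At 2: ◇s is true, r ∧ ◇q is false, so ◇s ∧ (r ∧ ◇q) is false.

No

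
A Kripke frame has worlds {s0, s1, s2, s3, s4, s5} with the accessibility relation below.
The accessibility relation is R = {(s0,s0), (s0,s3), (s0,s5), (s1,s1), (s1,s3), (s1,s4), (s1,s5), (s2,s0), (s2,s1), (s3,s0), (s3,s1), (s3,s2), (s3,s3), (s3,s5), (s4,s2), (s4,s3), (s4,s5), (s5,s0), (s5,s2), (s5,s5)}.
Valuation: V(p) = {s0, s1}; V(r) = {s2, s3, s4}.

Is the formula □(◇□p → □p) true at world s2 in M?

Yes

At s2: □(◇□p → □p) requires ◇□p → □p at every successor {s0, s1}.
    At s0: ◇□p is false, □p is false, so ◇□p → □p is true.
      At s0: ◇□p requires □p at some successor in {s0, s3, s5}.
        At s0: □p is false.
        At s3: □p is false.
        At s5: □p is false.
      So ◇□p is false at s0.
      At s0: □p requires p at every successor {s0, s3, s5}.
        p fails at s3, so □p is false at s0.
    At s1: ◇□p is false, □p is false, so ◇□p → □p is true.
      At s1: ◇□p requires □p at some successor in {s1, s3, s4, s5}.
        At s1: □p is false.
        At s3: □p is false.
        At s4: □p is false.
        At s5: □p is false.
      So ◇□p is false at s1.
      At s1: □p requires p at every successor {s1, s3, s4, s5}.
        p fails at s3, so □p is false at s1.
So □(◇□p → □p) is true at s2.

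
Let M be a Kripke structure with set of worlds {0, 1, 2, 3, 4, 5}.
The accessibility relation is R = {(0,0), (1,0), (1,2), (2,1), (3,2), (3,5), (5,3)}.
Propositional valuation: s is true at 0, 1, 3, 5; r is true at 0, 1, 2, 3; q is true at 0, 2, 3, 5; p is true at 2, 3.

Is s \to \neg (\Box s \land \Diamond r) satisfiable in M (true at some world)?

Let φ = s \to \neg (\Box s \land \Diamond r). Evaluate φ at each world:
  0 (successors {0}): φ is false.
  1 (successors {0, 2}): φ is true.
  2 (successors {1}): φ is true.
  3 (successors {2, 5}): φ is true.
  4 (successors ∅): φ is true.
  5 (successors {3}): φ is false.
Detail at 1 (witness):
  At 1: s is true, \neg (\Box s \land \Diamond r) is true, so s \to \neg (\Box s \land \Diamond r) is true.
    At 1: \Box s \land \Diamond r is false, so \neg (\Box s \land \Diamond r) is true.
      At 1: \Box s is false, \Diamond r is true, so \Box s \land \Diamond r is false.

Yes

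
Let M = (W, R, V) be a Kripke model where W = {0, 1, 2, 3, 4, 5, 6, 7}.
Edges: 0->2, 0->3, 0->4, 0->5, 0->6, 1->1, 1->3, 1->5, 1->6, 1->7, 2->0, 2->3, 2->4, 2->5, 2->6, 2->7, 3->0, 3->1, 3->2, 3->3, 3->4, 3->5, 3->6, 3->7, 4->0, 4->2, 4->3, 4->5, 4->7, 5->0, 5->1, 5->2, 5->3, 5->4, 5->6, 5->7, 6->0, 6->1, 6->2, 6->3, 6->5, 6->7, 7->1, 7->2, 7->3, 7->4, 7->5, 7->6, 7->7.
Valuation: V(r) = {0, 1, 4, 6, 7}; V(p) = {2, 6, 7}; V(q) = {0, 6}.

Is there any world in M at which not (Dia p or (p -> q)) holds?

Recall that Dia ψ holds at a world iff ψ holds at some accessible world.
Let φ = not (Dia p or (p -> q)). Evaluate φ at each world:
  0 (successors {2, 3, 4, 5, 6}): φ is false.
  1 (successors {1, 3, 5, 6, 7}): φ is false.
  2 (successors {0, 3, 4, 5, 6, 7}): φ is false.
  3 (successors {0, 1, 2, 3, 4, 5, 6, 7}): φ is false.
  4 (successors {0, 2, 3, 5, 7}): φ is false.
  5 (successors {0, 1, 2, 3, 4, 6, 7}): φ is false.
  6 (successors {0, 1, 2, 3, 5, 7}): φ is false.
  7 (successors {1, 2, 3, 4, 5, 6, 7}): φ is false.
For instance, at 7:
  At 7: Dia p or (p -> q) is true, so not (Dia p or (p -> q)) is false.
    At 7: Dia p is true, p -> q is false, so Dia p or (p -> q) is true.
      At 7: Dia p requires p at some successor in {1, 2, 3, 4, 5, 6, 7}.
        p holds at 2, so Dia p is true at 7.

No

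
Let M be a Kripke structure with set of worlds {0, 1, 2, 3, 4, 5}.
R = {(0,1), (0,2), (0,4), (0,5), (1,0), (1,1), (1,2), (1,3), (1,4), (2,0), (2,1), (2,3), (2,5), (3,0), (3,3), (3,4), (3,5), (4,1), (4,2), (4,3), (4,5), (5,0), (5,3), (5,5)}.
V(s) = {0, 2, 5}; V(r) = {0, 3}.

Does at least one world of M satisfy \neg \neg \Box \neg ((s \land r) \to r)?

No

Let φ = \neg \neg \Box \neg ((s \land r) \to r). Evaluate φ at each world:
  0 (successors {1, 2, 4, 5}): φ is false.
  1 (successors {0, 1, 2, 3, 4}): φ is false.
  2 (successors {0, 1, 3, 5}): φ is false.
  3 (successors {0, 3, 4, 5}): φ is false.
  4 (successors {1, 2, 3, 5}): φ is false.
  5 (successors {0, 3, 5}): φ is false.
For instance, at 2:
  At 2: \neg \Box \neg ((s \land r) \to r) is true, so \neg \neg \Box \neg ((s \land r) \to r) is false.
    At 2: \Box \neg ((s \land r) \to r) is false, so \neg \Box \neg ((s \land r) \to r) is true.
      At 2: \Box \neg ((s \land r) \to r) requires \neg ((s \land r) \to r) at every successor {0, 1, 3, 5}.
        \neg ((s \land r) \to r) fails at 0, so \Box \neg ((s \land r) \to r) is false at 2.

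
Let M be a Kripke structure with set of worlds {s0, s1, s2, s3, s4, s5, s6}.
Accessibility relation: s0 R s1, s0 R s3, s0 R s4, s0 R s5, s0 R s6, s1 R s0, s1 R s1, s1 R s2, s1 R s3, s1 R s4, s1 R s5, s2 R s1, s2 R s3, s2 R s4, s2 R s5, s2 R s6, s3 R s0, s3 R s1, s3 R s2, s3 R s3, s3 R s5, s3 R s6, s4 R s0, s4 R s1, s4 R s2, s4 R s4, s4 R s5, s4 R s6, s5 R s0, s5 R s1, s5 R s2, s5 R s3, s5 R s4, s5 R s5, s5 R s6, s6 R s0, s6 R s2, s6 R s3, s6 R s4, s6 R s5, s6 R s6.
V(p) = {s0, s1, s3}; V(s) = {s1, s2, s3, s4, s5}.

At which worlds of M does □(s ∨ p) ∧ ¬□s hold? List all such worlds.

Recall that □ψ holds at a world iff ψ holds at every accessible world, and ◇ψ holds iff ψ holds at some accessible world.
Let φ = □(s ∨ p) ∧ ¬□s. Evaluate φ at each world:
  s0 (successors {s1, s3, s4, s5, s6}): φ is false.
  s1 (successors {s0, s1, s2, s3, s4, s5}): φ is true.
  s2 (successors {s1, s3, s4, s5, s6}): φ is false.
  s3 (successors {s0, s1, s2, s3, s5, s6}): φ is false.
  s4 (successors {s0, s1, s2, s4, s5, s6}): φ is false.
  s5 (successors {s0, s1, s2, s3, s4, s5, s6}): φ is false.
  s6 (successors {s0, s2, s3, s4, s5, s6}): φ is false.
For instance, at s6:
  At s6: □(s ∨ p) is false, ¬□s is true, so □(s ∨ p) ∧ ¬□s is false.
    At s6: □(s ∨ p) requires s ∨ p at every successor {s0, s2, s3, s4, s5, s6}.
      s ∨ p fails at s6, so □(s ∨ p) is false at s6.
    At s6: □s is false, so ¬□s is true.
      At s6: □s requires s at every successor {s0, s2, s3, s4, s5, s6}.
        s fails at s0, so □s is false at s6.
Satisfying worlds: {s1}

s1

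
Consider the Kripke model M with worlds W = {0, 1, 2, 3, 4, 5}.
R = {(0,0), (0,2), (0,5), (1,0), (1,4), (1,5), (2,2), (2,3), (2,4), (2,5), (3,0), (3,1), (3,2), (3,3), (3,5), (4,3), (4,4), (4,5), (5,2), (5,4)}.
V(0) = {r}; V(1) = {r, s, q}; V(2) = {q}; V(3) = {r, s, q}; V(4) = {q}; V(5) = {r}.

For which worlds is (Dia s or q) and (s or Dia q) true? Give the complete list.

1, 2, 3, 4

Recall that Dia ψ holds at a world iff ψ holds at some accessible world.
Let φ = (Dia s or q) and (s or Dia q). Evaluate φ at each world:
  0 (successors {0, 2, 5}): φ is false.
  1 (successors {0, 4, 5}): φ is true.
  2 (successors {2, 3, 4, 5}): φ is true.
  3 (successors {0, 1, 2, 3, 5}): φ is true.
  4 (successors {3, 4, 5}): φ is true.
  5 (successors {2, 4}): φ is false.
For instance, at 2:
  At 2: Dia s or q is true, s or Dia q is true, so (Dia s or q) and (s or Dia q) is true.
    At 2: Dia s is true, q is true, so Dia s or q is true.
      At 2: Dia s requires s at some successor in {2, 3, 4, 5}.
        s holds at 3, so Dia s is true at 2.
    At 2: s is false, Dia q is true, so s or Dia q is true.
      At 2: Dia q requires q at some successor in {2, 3, 4, 5}.
        q holds at 2, so Dia q is true at 2.
Satisfying worlds: {1, 2, 3, 4}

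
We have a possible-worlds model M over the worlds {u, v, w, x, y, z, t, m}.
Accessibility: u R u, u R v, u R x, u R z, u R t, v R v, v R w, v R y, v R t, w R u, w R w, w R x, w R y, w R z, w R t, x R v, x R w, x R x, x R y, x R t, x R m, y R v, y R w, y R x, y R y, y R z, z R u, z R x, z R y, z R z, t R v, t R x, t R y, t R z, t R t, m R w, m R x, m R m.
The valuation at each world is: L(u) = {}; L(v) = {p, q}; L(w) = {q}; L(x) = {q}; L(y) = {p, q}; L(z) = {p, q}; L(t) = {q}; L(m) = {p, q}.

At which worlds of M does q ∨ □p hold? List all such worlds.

v, w, x, y, z, t, m

Recall that □ψ holds at a world iff ψ holds at every accessible world, and ◇ψ holds iff ψ holds at some accessible world.
Let φ = q ∨ □p. Evaluate φ at each world:
  u (successors {u, v, x, z, t}): φ is false.
  v (successors {v, w, y, t}): φ is true.
  w (successors {u, w, x, y, z, t}): φ is true.
  x (successors {v, w, x, y, t, m}): φ is true.
  y (successors {v, w, x, y, z}): φ is true.
  z (successors {u, x, y, z}): φ is true.
  t (successors {v, x, y, z, t}): φ is true.
  m (successors {w, x, m}): φ is true.
For instance, at v:
  At v: q is true, □p is false, so q ∨ □p is true.
    At v: □p requires p at every successor {v, w, y, t}.
      p fails at w, so □p is false at v.
Satisfying worlds: {v, w, x, y, z, t, m}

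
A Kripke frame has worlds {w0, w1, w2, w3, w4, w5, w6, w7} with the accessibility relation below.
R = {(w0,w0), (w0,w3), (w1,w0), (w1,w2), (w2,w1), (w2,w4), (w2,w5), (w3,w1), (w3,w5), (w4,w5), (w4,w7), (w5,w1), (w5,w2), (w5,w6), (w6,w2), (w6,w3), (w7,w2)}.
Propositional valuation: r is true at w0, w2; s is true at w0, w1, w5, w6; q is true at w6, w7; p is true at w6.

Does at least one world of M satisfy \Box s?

Recall that \Box ψ holds at a world iff ψ holds at every accessible world, and \Diamond ψ holds iff ψ holds at some accessible world.
Let φ = \Box s. Evaluate φ at each world:
  w0 (successors {w0, w3}): φ is false.
  w1 (successors {w0, w2}): φ is false.
  w2 (successors {w1, w4, w5}): φ is false.
  w3 (successors {w1, w5}): φ is true.
  w4 (successors {w5, w7}): φ is false.
  w5 (successors {w1, w2, w6}): φ is false.
  w6 (successors {w2, w3}): φ is false.
  w7 (successors {w2}): φ is false.
Detail at w3 (witness):
  At w3: \Box s requires s at every successor {w1, w5}.
    At w1: s is true.
    At w5: s is true.
  So \Box s is true at w3.

Yes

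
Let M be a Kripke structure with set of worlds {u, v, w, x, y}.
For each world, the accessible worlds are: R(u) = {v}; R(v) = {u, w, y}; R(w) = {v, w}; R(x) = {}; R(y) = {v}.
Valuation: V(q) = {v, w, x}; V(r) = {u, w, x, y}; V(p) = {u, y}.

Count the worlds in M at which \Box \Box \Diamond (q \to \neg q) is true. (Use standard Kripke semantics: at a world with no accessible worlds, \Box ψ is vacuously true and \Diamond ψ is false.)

1

Recall that \Box ψ holds at a world iff ψ holds at every accessible world, and \Diamond ψ holds iff ψ holds at some accessible world.
Let φ = \Box \Box \Diamond (q \to \neg q). Evaluate φ at each world:
  u (successors {v}): φ is false.
  v (successors {u, w, y}): φ is false.
  w (successors {v, w}): φ is false.
  x (successors ∅): φ is true.
  y (successors {v}): φ is false.
For instance, at w:
  At w: \Box \Box \Diamond (q \to \neg q) requires \Box \Diamond (q \to \neg q) at every successor {v, w}.
    \Box \Diamond (q \to \neg q) fails at v, so \Box \Box \Diamond (q \to \neg q) is false at w.
      At v: \Box \Diamond (q \to \neg q) requires \Diamond (q \to \neg q) at every successor {u, w, y}.
        \Diamond (q \to \neg q) fails at u, so \Box \Diamond (q \to \neg q) is false at v.
Satisfying worlds: {x}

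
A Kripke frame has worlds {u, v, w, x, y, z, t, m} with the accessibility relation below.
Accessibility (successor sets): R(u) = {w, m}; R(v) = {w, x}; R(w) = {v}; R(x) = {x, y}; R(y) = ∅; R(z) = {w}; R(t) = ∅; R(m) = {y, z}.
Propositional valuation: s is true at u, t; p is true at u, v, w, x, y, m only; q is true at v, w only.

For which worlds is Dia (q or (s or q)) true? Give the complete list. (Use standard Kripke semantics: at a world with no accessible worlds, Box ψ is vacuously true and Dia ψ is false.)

Let φ = Dia (q or (s or q)). Evaluate φ at each world:
  u (successors {w, m}): φ is true.
  v (successors {w, x}): φ is true.
  w (successors {v}): φ is true.
  x (successors {x, y}): φ is false.
  y (successors ∅): φ is false.
  z (successors {w}): φ is true.
  t (successors ∅): φ is false.
  m (successors {y, z}): φ is false.
For instance, at m:
  At m: Dia (q or (s or q)) requires q or (s or q) at some successor in {y, z}.
    At y: q or (s or q) is false.
    At z: q or (s or q) is false.
  So Dia (q or (s or q)) is false at m.
Satisfying worlds: {u, v, w, z}

u, v, w, z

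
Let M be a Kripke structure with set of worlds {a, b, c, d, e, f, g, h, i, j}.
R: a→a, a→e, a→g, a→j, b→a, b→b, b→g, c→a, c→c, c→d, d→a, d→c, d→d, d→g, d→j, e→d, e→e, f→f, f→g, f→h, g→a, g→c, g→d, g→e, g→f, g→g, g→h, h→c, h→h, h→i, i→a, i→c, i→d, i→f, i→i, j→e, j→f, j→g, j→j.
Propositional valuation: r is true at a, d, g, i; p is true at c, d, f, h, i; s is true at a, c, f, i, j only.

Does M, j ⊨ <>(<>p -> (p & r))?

At j: <>(<>p -> (p & r)) requires <>p -> (p & r) at some successor in {e, f, g, j}.
  At e: <>p -> (p & r) is false.
  At f: <>p -> (p & r) is false.
  At g: <>p -> (p & r) is false.
  At j: <>p -> (p & r) is false.
So <>(<>p -> (p & r)) is false at j.

No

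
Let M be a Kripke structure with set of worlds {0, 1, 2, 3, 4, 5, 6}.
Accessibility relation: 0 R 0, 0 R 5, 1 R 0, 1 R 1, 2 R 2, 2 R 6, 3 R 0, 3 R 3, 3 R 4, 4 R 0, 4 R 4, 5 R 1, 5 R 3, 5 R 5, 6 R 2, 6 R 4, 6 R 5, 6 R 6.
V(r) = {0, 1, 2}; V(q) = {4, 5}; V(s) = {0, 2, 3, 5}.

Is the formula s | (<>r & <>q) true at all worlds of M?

No

Recall that <>ψ holds at a world iff ψ holds at some accessible world.
Let φ = s | (<>r & <>q). Evaluate φ at each world:
  0 (successors {0, 5}): φ is true.
  1 (successors {0, 1}): φ is false.
  2 (successors {2, 6}): φ is true.
  3 (successors {0, 3, 4}): φ is true.
  4 (successors {0, 4}): φ is true.
  5 (successors {1, 3, 5}): φ is true.
  6 (successors {2, 4, 5, 6}): φ is true.
Detail at 1 (counterexample):
  At 1: s is false, <>r & <>q is false, so s | (<>r & <>q) is false.
    At 1: <>r is true, <>q is false, so <>r & <>q is false.
      At 1: <>r requires r at some successor in {0, 1}.
        r holds at 0, so <>r is true at 1.
      At 1: <>q requires q at some successor in {0, 1}.
        At 0: q is false.
        At 1: q is false.
      So <>q is false at 1.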